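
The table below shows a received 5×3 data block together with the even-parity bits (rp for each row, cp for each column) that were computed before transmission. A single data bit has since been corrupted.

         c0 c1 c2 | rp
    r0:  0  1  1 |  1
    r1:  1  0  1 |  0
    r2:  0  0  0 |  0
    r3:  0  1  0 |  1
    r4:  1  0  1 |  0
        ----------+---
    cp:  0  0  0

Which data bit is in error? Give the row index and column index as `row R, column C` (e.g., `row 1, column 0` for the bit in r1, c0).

row 0, column 2

Recompute each row's even parity and compare to rp:
  r0: data parity 0, sent rp 1 → mismatch
  r1: data parity 0, sent rp 0 → ok
  r2: data parity 0, sent rp 0 → ok
  r3: data parity 1, sent rp 1 → ok
  r4: data parity 0, sent rp 0 → ok
Recompute each column's even parity and compare to cp:
  c0: data parity 0, sent cp 0 → ok
  c1: data parity 0, sent cp 0 → ok
  c2: data parity 1, sent cp 0 → mismatch
Exactly one row (r0) and one column (c2) fail → the flipped bit is at their intersection.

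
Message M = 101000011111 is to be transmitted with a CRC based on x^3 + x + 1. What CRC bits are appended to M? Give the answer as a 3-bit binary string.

000

Append 3 zeros: 101000011111000. Divide by 1011 (XOR where the leading bit is 1):
  pos 0: 1010 XOR 1011 = 0001
  pos 3: 1000 XOR 1011 = 0011
  pos 5: 1111 XOR 1011 = 0100
  pos 6: 1001 XOR 1011 = 0010
  pos 8: 1011 XOR 1011 = 0000
Remainder (last 3 bits) = 000. This is the CRC / FCS.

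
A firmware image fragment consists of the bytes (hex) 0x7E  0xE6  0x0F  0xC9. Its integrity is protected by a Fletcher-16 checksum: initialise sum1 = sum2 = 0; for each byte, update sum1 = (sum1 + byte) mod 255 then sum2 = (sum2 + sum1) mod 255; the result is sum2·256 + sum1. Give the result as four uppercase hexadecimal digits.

Running sums (mod 255):
  after byte 0 (0x7E): sum1=126, sum2=126
  after byte 1 (0xE6): sum1=101, sum2=227
  after byte 2 (0x0F): sum1=116, sum2=88
  after byte 3 (0xC9): sum1=62, sum2=150
Checksum = sum2·256 + sum1 = 150·256 + 62 = 38462 = 0x963E.

963E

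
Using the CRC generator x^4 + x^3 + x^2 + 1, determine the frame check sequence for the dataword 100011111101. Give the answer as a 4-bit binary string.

Append 4 zeros: 1000111111010000. Divide by 11101 (XOR where the leading bit is 1):
  pos 0: 10001 XOR 11101 = 01100
  pos 1: 11001 XOR 11101 = 00100
  pos 3: 10011 XOR 11101 = 01110
  pos 4: 11101 XOR 11101 = 00000
  pos 9: 10100 XOR 11101 = 01001
  pos 10: 10010 XOR 11101 = 01111
  pos 11: 11110 XOR 11101 = 00011
Remainder (last 4 bits) = 0011. This is the CRC / FCS.

0011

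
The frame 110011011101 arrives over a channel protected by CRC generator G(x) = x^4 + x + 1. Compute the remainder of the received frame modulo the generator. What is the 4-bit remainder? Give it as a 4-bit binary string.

Modulo-2 division of 110011011101 by 10011:
  pos 0: 11001 XOR 10011 = 01010
  pos 1: 10101 XOR 10011 = 00110
  pos 3: 11001 XOR 10011 = 01010
  pos 4: 10101 XOR 10011 = 00110
  pos 6: 11010 XOR 10011 = 01001
  pos 7: 10011 XOR 10011 = 00000
Remainder = 0000 (zero — the frame passes the CRC check).

0000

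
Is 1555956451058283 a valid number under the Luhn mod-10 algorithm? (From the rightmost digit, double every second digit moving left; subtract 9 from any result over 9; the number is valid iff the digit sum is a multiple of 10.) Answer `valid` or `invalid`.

valid

From the right, keep odd positions and double even positions (subtract 9 from any doubled value over 9):
  doubled (positions 2,4,...): 7 7 0 1 3 9 1 2 → sum 30
  kept (positions 1,3,...): 3 2 5 1 4 5 5 5 → sum 30
Total = 60.
60 mod 10 = 0, so the number is valid.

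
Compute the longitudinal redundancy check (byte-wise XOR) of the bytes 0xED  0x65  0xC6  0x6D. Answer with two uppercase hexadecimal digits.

23

XOR the bytes together:
  start with 0xED
  0xED ⊕ 0x65 = 0x88
  0x88 ⊕ 0xC6 = 0x4E
  0x4E ⊕ 0x6D = 0x23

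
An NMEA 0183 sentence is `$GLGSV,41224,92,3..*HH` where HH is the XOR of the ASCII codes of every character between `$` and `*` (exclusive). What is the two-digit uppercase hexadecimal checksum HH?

XOR the ASCII codes of the payload characters:
  'G' = 0x47 → acc = 0x47
  'L' = 0x4C → acc = 0x0B
  'G' = 0x47 → acc = 0x4C
  'S' = 0x53 → acc = 0x1F
  'V' = 0x56 → acc = 0x49
  ',' = 0x2C → acc = 0x65
  '4' = 0x34 → acc = 0x51
  '1' = 0x31 → acc = 0x60
  '2' = 0x32 → acc = 0x52
  '2' = 0x32 → acc = 0x60
  '4' = 0x34 → acc = 0x54
  ',' = 0x2C → acc = 0x78
  '9' = 0x39 → acc = 0x41
  '2' = 0x32 → acc = 0x73
  ',' = 0x2C → acc = 0x5F
  '3' = 0x33 → acc = 0x6C
  '.' = 0x2E → acc = 0x42
  '.' = 0x2E → acc = 0x6C
Checksum = 0x6C.

6C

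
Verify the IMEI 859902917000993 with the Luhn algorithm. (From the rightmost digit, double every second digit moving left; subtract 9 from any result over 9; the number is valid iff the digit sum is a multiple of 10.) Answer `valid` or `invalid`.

valid

From the right, keep odd positions and double even positions (subtract 9 from any doubled value over 9):
  doubled (positions 2,4,...): 9 0 0 2 4 9 1 → sum 25
  kept (positions 1,3,...): 3 9 0 7 9 0 9 8 → sum 45
Total = 70.
70 mod 10 = 0, so the number is valid.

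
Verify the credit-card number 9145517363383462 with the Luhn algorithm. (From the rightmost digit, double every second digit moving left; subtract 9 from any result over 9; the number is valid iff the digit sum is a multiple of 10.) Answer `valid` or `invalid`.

From the right, keep odd positions and double even positions (subtract 9 from any doubled value over 9):
  doubled (positions 2,4,...): 3 6 6 3 5 1 8 9 → sum 41
  kept (positions 1,3,...): 2 4 8 3 3 1 5 1 → sum 27
Total = 68.
68 mod 10 = 8, so the number is invalid.

invalid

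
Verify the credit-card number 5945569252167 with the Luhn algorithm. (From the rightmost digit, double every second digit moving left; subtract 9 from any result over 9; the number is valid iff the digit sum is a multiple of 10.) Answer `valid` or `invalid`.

valid

From the right, keep odd positions and double even positions (subtract 9 from any doubled value over 9):
  doubled (positions 2,4,...): 3 4 4 3 1 9 → sum 24
  kept (positions 1,3,...): 7 1 5 9 5 4 5 → sum 36
Total = 60.
60 mod 10 = 0, so the number is valid.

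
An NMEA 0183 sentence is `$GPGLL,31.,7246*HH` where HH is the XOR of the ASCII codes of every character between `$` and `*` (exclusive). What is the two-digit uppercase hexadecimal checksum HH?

XOR the ASCII codes of the payload characters:
  'G' = 0x47 → acc = 0x47
  'P' = 0x50 → acc = 0x17
  'G' = 0x47 → acc = 0x50
  'L' = 0x4C → acc = 0x1C
  'L' = 0x4C → acc = 0x50
  ',' = 0x2C → acc = 0x7C
  '3' = 0x33 → acc = 0x4F
  '1' = 0x31 → acc = 0x7E
  '.' = 0x2E → acc = 0x50
  ',' = 0x2C → acc = 0x7C
  '7' = 0x37 → acc = 0x4B
  '2' = 0x32 → acc = 0x79
  '4' = 0x34 → acc = 0x4D
  '6' = 0x36 → acc = 0x7B
Checksum = 0x7B.

7B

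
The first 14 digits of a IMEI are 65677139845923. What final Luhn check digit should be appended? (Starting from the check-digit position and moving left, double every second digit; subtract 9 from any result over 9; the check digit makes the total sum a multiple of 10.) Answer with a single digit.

3

Partial digits right→left: 3 2 9 5 4 8 9 3 1 7 7 6 5 6
Double every second digit counting from the check-digit position (so the 1st, 3rd, 5th, ... of the partial from the right).
  doubled (with −9 where >9): 6 9 8 9 2 5 1 → sum 40
  kept as-is: 2 5 8 3 7 6 6 → sum 37
Total = 40 + 37 = 77.
Check digit = (10 − (77 mod 10)) mod 10 = 3.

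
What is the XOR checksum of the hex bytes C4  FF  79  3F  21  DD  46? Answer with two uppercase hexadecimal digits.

C7

XOR the bytes together:
  start with 0xC4
  0xC4 ⊕ 0xFF = 0x3B
  0x3B ⊕ 0x79 = 0x42
  0x42 ⊕ 0x3F = 0x7D
  0x7D ⊕ 0x21 = 0x5C
  0x5C ⊕ 0xDD = 0x81
  0x81 ⊕ 0x46 = 0xC7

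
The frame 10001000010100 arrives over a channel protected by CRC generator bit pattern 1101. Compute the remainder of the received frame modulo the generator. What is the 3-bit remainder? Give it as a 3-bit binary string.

Modulo-2 division of 10001000010100 by 1101:
  pos 0: 1000 XOR 1101 = 0101
  pos 1: 1011 XOR 1101 = 0110
  pos 2: 1100 XOR 1101 = 0001
  pos 5: 1000 XOR 1101 = 0101
  pos 6: 1011 XOR 1101 = 0110
  pos 7: 1100 XOR 1101 = 0001
  pos 10: 1100 XOR 1101 = 0001
Remainder = 001 (nonzero — an error is detected).

001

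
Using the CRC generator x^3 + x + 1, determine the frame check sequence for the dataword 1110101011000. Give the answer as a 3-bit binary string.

Append 3 zeros: 1110101011000000. Divide by 1011 (XOR where the leading bit is 1):
  pos 0: 1110 XOR 1011 = 0101
  pos 1: 1011 XOR 1011 = 0000
  pos 6: 1011 XOR 1011 = 0000
Remainder (last 3 bits) = 000. This is the CRC / FCS.

000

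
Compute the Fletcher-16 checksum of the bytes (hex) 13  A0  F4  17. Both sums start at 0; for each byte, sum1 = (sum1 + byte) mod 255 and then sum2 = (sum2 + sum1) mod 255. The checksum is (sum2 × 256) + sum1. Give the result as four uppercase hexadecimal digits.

2FBF

Running sums (mod 255):
  after byte 0 (13): sum1=19, sum2=19
  after byte 1 (A0): sum1=179, sum2=198
  after byte 2 (F4): sum1=168, sum2=111
  after byte 3 (17): sum1=191, sum2=47
Checksum = sum2·256 + sum1 = 47·256 + 191 = 12223 = 0x2FBF.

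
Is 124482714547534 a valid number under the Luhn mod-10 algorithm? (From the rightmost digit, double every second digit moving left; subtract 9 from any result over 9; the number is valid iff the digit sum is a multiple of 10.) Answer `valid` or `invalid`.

From the right, keep odd positions and double even positions (subtract 9 from any doubled value over 9):
  doubled (positions 2,4,...): 6 5 1 2 4 8 4 → sum 30
  kept (positions 1,3,...): 4 5 4 4 7 8 4 1 → sum 37
Total = 67.
67 mod 10 = 7, so the number is invalid.

invalid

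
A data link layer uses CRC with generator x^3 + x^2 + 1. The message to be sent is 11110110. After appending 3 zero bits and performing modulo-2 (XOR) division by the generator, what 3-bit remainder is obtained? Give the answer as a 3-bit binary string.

Append 3 zeros: 11110110000. Divide by 1101 (XOR where the leading bit is 1):
  pos 0: 1111 XOR 1101 = 0010
  pos 2: 1001 XOR 1101 = 0100
  pos 3: 1001 XOR 1101 = 0100
  pos 4: 1000 XOR 1101 = 0101
  pos 5: 1010 XOR 1101 = 0111
  pos 6: 1110 XOR 1101 = 0011
Remainder (last 3 bits) = 110. This is the CRC / FCS.

110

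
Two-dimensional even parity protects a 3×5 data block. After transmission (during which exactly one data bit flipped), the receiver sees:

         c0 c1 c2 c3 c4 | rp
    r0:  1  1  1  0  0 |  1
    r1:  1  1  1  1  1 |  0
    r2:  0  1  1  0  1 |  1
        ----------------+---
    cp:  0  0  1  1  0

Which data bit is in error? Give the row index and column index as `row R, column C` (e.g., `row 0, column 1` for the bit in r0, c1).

Recompute each row's even parity and compare to rp:
  r0: data parity 1, sent rp 1 → ok
  r1: data parity 1, sent rp 0 → mismatch
  r2: data parity 1, sent rp 1 → ok
Recompute each column's even parity and compare to cp:
  c0: data parity 0, sent cp 0 → ok
  c1: data parity 1, sent cp 0 → mismatch
  c2: data parity 1, sent cp 1 → ok
  c3: data parity 1, sent cp 1 → ok
  c4: data parity 0, sent cp 0 → ok
Exactly one row (r1) and one column (c1) fail → the flipped bit is at their intersection.

row 1, column 1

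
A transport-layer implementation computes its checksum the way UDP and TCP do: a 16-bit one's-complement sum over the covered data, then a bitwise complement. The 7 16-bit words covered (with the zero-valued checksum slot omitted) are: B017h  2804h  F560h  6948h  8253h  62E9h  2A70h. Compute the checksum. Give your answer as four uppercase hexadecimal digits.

One's-complement addition (fold any carry out of bit 15 back into bit 0):
  0xB017 + 0x2804 = 0x0D81B
  0xD81B + 0xF560 = 0x1CD7B → wrap carry → 0xCD7C
  0xCD7C + 0x6948 = 0x136C4 → wrap carry → 0x36C5
  0x36C5 + 0x8253 = 0x0B918
  0xB918 + 0x62E9 = 0x11C01 → wrap carry → 0x1C02
  0x1C02 + 0x2A70 = 0x04672
One's-complement sum = 0x4672.
Checksum = ~0x4672 & 0xFFFF = 0xB98D.

B98D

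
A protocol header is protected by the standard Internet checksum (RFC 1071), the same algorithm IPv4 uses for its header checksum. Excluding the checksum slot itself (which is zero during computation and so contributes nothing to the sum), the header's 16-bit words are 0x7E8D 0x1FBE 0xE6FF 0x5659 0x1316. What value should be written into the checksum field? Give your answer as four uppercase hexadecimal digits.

1145

One's-complement addition (fold any carry out of bit 15 back into bit 0):
  0x7E8D + 0x1FBE = 0x09E4B
  0x9E4B + 0xE6FF = 0x1854A → wrap carry → 0x854B
  0x854B + 0x5659 = 0x0DBA4
  0xDBA4 + 0x1316 = 0x0EEBA
One's-complement sum = 0xEEBA.
Checksum = ~0xEEBA & 0xFFFF = 0x1145.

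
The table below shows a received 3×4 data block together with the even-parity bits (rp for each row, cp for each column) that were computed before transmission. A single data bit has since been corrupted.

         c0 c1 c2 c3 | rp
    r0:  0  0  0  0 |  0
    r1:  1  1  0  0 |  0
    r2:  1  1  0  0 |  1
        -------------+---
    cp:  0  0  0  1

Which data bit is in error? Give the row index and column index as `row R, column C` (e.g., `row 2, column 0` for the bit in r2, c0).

row 2, column 3

Recompute each row's even parity and compare to rp:
  r0: data parity 0, sent rp 0 → ok
  r1: data parity 0, sent rp 0 → ok
  r2: data parity 0, sent rp 1 → mismatch
Recompute each column's even parity and compare to cp:
  c0: data parity 0, sent cp 0 → ok
  c1: data parity 0, sent cp 0 → ok
  c2: data parity 0, sent cp 0 → ok
  c3: data parity 0, sent cp 1 → mismatch
Exactly one row (r2) and one column (c3) fail → the flipped bit is at their intersection.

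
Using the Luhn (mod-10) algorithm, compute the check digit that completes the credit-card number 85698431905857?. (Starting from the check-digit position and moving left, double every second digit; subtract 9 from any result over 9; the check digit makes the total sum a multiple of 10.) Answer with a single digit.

Partial digits right→left: 7 5 8 5 0 9 1 3 4 8 9 6 5 8
Double every second digit counting from the check-digit position (so the 1st, 3rd, 5th, ... of the partial from the right).
  doubled (with −9 where >9): 5 7 0 2 8 9 1 → sum 32
  kept as-is: 5 5 9 3 8 6 8 → sum 44
Total = 32 + 44 = 76.
Check digit = (10 − (76 mod 10)) mod 10 = 4.

4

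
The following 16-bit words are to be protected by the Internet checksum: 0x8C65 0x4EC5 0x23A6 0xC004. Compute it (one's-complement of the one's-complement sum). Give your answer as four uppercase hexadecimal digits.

412A

One's-complement addition (fold any carry out of bit 15 back into bit 0):
  0x8C65 + 0x4EC5 = 0x0DB2A
  0xDB2A + 0x23A6 = 0x0FED0
  0xFED0 + 0xC004 = 0x1BED4 → wrap carry → 0xBED5
One's-complement sum = 0xBED5.
Checksum = ~0xBED5 & 0xFFFF = 0x412A.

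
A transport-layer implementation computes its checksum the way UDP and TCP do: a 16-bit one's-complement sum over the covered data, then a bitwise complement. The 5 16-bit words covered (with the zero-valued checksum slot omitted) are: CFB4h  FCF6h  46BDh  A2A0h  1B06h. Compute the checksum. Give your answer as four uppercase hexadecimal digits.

2EF0

One's-complement addition (fold any carry out of bit 15 back into bit 0):
  0xCFB4 + 0xFCF6 = 0x1CCAA → wrap carry → 0xCCAB
  0xCCAB + 0x46BD = 0x11368 → wrap carry → 0x1369
  0x1369 + 0xA2A0 = 0x0B609
  0xB609 + 0x1B06 = 0x0D10F
One's-complement sum = 0xD10F.
Checksum = ~0xD10F & 0xFFFF = 0x2EF0.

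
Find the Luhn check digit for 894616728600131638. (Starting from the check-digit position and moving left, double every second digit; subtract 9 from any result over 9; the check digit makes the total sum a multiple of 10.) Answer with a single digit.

9

Partial digits right→left: 8 3 6 1 3 1 0 0 6 8 2 7 6 1 6 4 9 8
Double every second digit counting from the check-digit position (so the 1st, 3rd, 5th, ... of the partial from the right).
  doubled (with −9 where >9): 7 3 6 0 3 4 3 3 9 → sum 38
  kept as-is: 3 1 1 0 8 7 1 4 8 → sum 33
Total = 38 + 33 = 71.
Check digit = (10 − (71 mod 10)) mod 10 = 9.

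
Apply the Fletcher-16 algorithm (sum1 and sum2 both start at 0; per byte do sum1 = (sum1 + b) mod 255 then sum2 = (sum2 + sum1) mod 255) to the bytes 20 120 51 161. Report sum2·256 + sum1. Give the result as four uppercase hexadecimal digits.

C161

Running sums (mod 255):
  after byte 0 (20): sum1=20, sum2=20
  after byte 1 (120): sum1=140, sum2=160
  after byte 2 (51): sum1=191, sum2=96
  after byte 3 (161): sum1=97, sum2=193
Checksum = sum2·256 + sum1 = 193·256 + 97 = 49505 = 0xC161.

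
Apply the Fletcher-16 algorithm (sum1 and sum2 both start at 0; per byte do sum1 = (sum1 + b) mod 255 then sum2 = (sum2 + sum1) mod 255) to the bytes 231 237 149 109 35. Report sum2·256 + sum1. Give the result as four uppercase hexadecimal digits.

Running sums (mod 255):
  after byte 0 (231): sum1=231, sum2=231
  after byte 1 (237): sum1=213, sum2=189
  after byte 2 (149): sum1=107, sum2=41
  after byte 3 (109): sum1=216, sum2=2
  after byte 4 (35): sum1=251, sum2=253
Checksum = sum2·256 + sum1 = 253·256 + 251 = 65019 = 0xFDFB.

FDFB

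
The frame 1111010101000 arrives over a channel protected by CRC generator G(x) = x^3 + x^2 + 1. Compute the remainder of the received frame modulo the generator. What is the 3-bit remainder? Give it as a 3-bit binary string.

Modulo-2 division of 1111010101000 by 1101:
  pos 0: 1111 XOR 1101 = 0010
  pos 2: 1001 XOR 1101 = 0100
  pos 3: 1000 XOR 1101 = 0101
  pos 4: 1011 XOR 1101 = 0110
  pos 5: 1100 XOR 1101 = 0001
  pos 8: 1100 XOR 1101 = 0001
Remainder = 010 (nonzero — an error is detected).

010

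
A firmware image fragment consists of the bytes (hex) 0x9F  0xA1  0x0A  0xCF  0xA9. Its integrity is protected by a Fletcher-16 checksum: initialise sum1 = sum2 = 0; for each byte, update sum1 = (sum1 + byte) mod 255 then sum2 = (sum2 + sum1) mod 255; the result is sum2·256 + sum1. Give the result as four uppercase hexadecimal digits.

0CC4

Running sums (mod 255):
  after byte 0 (0x9F): sum1=159, sum2=159
  after byte 1 (0xA1): sum1=65, sum2=224
  after byte 2 (0x0A): sum1=75, sum2=44
  after byte 3 (0xCF): sum1=27, sum2=71
  after byte 4 (0xA9): sum1=196, sum2=12
Checksum = sum2·256 + sum1 = 12·256 + 196 = 3268 = 0x0CC4.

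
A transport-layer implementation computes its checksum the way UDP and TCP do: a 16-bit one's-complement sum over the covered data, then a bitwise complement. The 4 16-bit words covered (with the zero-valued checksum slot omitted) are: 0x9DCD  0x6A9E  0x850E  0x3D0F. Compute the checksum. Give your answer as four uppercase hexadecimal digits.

One's-complement addition (fold any carry out of bit 15 back into bit 0):
  0x9DCD + 0x6A9E = 0x1086B → wrap carry → 0x086C
  0x086C + 0x850E = 0x08D7A
  0x8D7A + 0x3D0F = 0x0CA89
One's-complement sum = 0xCA89.
Checksum = ~0xCA89 & 0xFFFF = 0x3576.

3576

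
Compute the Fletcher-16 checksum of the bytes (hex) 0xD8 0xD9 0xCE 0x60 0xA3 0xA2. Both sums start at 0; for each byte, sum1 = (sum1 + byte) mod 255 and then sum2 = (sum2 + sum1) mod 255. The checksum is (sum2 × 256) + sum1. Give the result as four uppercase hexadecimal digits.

Running sums (mod 255):
  after byte 0 (0xD8): sum1=216, sum2=216
  after byte 1 (0xD9): sum1=178, sum2=139
  after byte 2 (0xCE): sum1=129, sum2=13
  after byte 3 (0x60): sum1=225, sum2=238
  after byte 4 (0xA3): sum1=133, sum2=116
  after byte 5 (0xA2): sum1=40, sum2=156
Checksum = sum2·256 + sum1 = 156·256 + 40 = 39976 = 0x9C28.

9C28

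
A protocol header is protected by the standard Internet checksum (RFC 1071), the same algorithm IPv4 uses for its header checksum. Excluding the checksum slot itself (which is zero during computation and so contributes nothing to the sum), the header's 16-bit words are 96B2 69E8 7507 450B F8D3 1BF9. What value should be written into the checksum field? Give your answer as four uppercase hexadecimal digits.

3085

One's-complement addition (fold any carry out of bit 15 back into bit 0):
  0x96B2 + 0x69E8 = 0x1009A → wrap carry → 0x009B
  0x009B + 0x7507 = 0x075A2
  0x75A2 + 0x450B = 0x0BAAD
  0xBAAD + 0xF8D3 = 0x1B380 → wrap carry → 0xB381
  0xB381 + 0x1BF9 = 0x0CF7A
One's-complement sum = 0xCF7A.
Checksum = ~0xCF7A & 0xFFFF = 0x3085.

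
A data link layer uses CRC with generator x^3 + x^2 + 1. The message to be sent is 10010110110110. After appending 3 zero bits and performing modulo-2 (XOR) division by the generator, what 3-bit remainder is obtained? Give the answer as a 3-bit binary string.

111

Append 3 zeros: 10010110110110000. Divide by 1101 (XOR where the leading bit is 1):
  pos 0: 1001 XOR 1101 = 0100
  pos 1: 1000 XOR 1101 = 0101
  pos 2: 1011 XOR 1101 = 0110
  pos 3: 1101 XOR 1101 = 0000
  pos 8: 1101 XOR 1101 = 0000
  pos 12: 1000 XOR 1101 = 0101
  pos 13: 1010 XOR 1101 = 0111
Remainder (last 3 bits) = 111. This is the CRC / FCS.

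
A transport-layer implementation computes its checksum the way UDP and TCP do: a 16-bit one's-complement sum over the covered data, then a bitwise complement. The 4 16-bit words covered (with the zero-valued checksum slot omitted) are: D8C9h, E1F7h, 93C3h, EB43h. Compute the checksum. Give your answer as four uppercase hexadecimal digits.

C636

One's-complement addition (fold any carry out of bit 15 back into bit 0):
  0xD8C9 + 0xE1F7 = 0x1BAC0 → wrap carry → 0xBAC1
  0xBAC1 + 0x93C3 = 0x14E84 → wrap carry → 0x4E85
  0x4E85 + 0xEB43 = 0x139C8 → wrap carry → 0x39C9
One's-complement sum = 0x39C9.
Checksum = ~0x39C9 & 0xFFFF = 0xC636.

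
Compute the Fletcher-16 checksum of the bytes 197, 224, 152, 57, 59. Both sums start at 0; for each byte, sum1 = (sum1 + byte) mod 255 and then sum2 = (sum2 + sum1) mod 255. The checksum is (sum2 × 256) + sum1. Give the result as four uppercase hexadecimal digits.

D7B3

Running sums (mod 255):
  after byte 0 (197): sum1=197, sum2=197
  after byte 1 (224): sum1=166, sum2=108
  after byte 2 (152): sum1=63, sum2=171
  after byte 3 (57): sum1=120, sum2=36
  after byte 4 (59): sum1=179, sum2=215
Checksum = sum2·256 + sum1 = 215·256 + 179 = 55219 = 0xD7B3.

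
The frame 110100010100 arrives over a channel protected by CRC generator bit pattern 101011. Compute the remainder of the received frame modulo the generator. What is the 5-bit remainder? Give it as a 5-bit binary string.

00100

Modulo-2 division of 110100010100 by 101011:
  pos 0: 110100 XOR 101011 = 011111
  pos 1: 111110 XOR 101011 = 010101
  pos 2: 101011 XOR 101011 = 000000
Remainder = 00100 (nonzero — an error is detected).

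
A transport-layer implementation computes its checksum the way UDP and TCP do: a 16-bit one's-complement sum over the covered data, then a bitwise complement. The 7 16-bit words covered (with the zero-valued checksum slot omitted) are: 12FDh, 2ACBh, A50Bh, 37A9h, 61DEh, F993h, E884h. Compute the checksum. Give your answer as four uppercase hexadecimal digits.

One's-complement addition (fold any carry out of bit 15 back into bit 0):
  0x12FD + 0x2ACB = 0x03DC8
  0x3DC8 + 0xA50B = 0x0E2D3
  0xE2D3 + 0x37A9 = 0x11A7C → wrap carry → 0x1A7D
  0x1A7D + 0x61DE = 0x07C5B
  0x7C5B + 0xF993 = 0x175EE → wrap carry → 0x75EF
  0x75EF + 0xE884 = 0x15E73 → wrap carry → 0x5E74
One's-complement sum = 0x5E74.
Checksum = ~0x5E74 & 0xFFFF = 0xA18B.

A18B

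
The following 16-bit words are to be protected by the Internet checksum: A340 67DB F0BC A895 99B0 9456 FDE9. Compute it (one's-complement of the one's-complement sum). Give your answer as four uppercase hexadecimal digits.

One's-complement addition (fold any carry out of bit 15 back into bit 0):
  0xA340 + 0x67DB = 0x10B1B → wrap carry → 0x0B1C
  0x0B1C + 0xF0BC = 0x0FBD8
  0xFBD8 + 0xA895 = 0x1A46D → wrap carry → 0xA46E
  0xA46E + 0x99B0 = 0x13E1E → wrap carry → 0x3E1F
  0x3E1F + 0x9456 = 0x0D275
  0xD275 + 0xFDE9 = 0x1D05E → wrap carry → 0xD05F
One's-complement sum = 0xD05F.
Checksum = ~0xD05F & 0xFFFF = 0x2FA0.

2FA0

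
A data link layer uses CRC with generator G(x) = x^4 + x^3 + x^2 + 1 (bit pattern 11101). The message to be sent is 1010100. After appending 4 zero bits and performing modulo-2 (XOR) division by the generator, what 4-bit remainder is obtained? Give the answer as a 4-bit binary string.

Append 4 zeros: 10101000000. Divide by 11101 (XOR where the leading bit is 1):
  pos 0: 10101 XOR 11101 = 01000
  pos 1: 10000 XOR 11101 = 01101
  pos 2: 11010 XOR 11101 = 00111
  pos 4: 11100 XOR 11101 = 00001
Remainder (last 4 bits) = 0100. This is the CRC / FCS.

0100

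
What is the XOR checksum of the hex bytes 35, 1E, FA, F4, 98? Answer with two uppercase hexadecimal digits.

BD

XOR the bytes together:
  start with 0x35
  0x35 ⊕ 0x1E = 0x2B
  0x2B ⊕ 0xFA = 0xD1
  0xD1 ⊕ 0xF4 = 0x25
  0x25 ⊕ 0x98 = 0xBD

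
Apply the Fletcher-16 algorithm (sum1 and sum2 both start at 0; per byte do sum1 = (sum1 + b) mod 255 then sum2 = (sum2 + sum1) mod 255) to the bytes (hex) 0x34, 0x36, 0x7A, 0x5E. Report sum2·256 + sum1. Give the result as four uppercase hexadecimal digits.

C643

Running sums (mod 255):
  after byte 0 (0x34): sum1=52, sum2=52
  after byte 1 (0x36): sum1=106, sum2=158
  after byte 2 (0x7A): sum1=228, sum2=131
  after byte 3 (0x5E): sum1=67, sum2=198
Checksum = sum2·256 + sum1 = 198·256 + 67 = 50755 = 0xC643.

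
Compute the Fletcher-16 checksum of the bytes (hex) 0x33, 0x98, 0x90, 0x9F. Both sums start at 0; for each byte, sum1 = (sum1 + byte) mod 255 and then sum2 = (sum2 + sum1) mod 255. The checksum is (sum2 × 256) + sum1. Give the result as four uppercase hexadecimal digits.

Running sums (mod 255):
  after byte 0 (0x33): sum1=51, sum2=51
  after byte 1 (0x98): sum1=203, sum2=254
  after byte 2 (0x90): sum1=92, sum2=91
  after byte 3 (0x9F): sum1=251, sum2=87
Checksum = sum2·256 + sum1 = 87·256 + 251 = 22523 = 0x57FB.

57FB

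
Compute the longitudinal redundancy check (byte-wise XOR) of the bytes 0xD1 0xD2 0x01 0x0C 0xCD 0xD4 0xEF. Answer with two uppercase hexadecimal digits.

F8

XOR the bytes together:
  start with 0xD1
  0xD1 ⊕ 0xD2 = 0x03
  0x03 ⊕ 0x01 = 0x02
  0x02 ⊕ 0x0C = 0x0E
  0x0E ⊕ 0xCD = 0xC3
  0xC3 ⊕ 0xD4 = 0x17
  0x17 ⊕ 0xEF = 0xF8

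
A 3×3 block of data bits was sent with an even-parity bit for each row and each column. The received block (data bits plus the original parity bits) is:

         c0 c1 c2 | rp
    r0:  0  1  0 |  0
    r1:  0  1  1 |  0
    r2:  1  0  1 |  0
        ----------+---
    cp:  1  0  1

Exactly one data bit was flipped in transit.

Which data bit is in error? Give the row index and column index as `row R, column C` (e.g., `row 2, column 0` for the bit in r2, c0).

Recompute each row's even parity and compare to rp:
  r0: data parity 1, sent rp 0 → mismatch
  r1: data parity 0, sent rp 0 → ok
  r2: data parity 0, sent rp 0 → ok
Recompute each column's even parity and compare to cp:
  c0: data parity 1, sent cp 1 → ok
  c1: data parity 0, sent cp 0 → ok
  c2: data parity 0, sent cp 1 → mismatch
Exactly one row (r0) and one column (c2) fail → the flipped bit is at their intersection.

row 0, column 2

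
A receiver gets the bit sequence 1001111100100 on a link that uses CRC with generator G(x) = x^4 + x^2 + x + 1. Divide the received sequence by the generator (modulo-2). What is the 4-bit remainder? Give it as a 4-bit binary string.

Modulo-2 division of 1001111100100 by 10111:
  pos 0: 10011 XOR 10111 = 00100
  pos 2: 10011 XOR 10111 = 00100
  pos 4: 10010 XOR 10111 = 00101
  pos 6: 10101 XOR 10111 = 00010
Remainder = 1000 (nonzero — an error is detected).

1000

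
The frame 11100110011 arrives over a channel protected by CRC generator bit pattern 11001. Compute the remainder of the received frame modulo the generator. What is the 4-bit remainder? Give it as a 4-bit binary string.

0000

Modulo-2 division of 11100110011 by 11001:
  pos 0: 11100 XOR 11001 = 00101
  pos 2: 10111 XOR 11001 = 01110
  pos 3: 11100 XOR 11001 = 00101
  pos 5: 10101 XOR 11001 = 01100
  pos 6: 11001 XOR 11001 = 00000
Remainder = 0000 (zero — the frame passes the CRC check).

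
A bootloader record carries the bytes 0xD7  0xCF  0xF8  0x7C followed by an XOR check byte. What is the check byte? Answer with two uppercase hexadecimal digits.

XOR the bytes together:
  start with 0xD7
  0xD7 ⊕ 0xCF = 0x18
  0x18 ⊕ 0xF8 = 0xE0
  0xE0 ⊕ 0x7C = 0x9C

9C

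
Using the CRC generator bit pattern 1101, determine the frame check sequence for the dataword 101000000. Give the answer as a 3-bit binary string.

Append 3 zeros: 101000000000. Divide by 1101 (XOR where the leading bit is 1):
  pos 0: 1010 XOR 1101 = 0111
  pos 1: 1110 XOR 1101 = 0011
  pos 3: 1100 XOR 1101 = 0001
  pos 6: 1000 XOR 1101 = 0101
  pos 7: 1010 XOR 1101 = 0111
  pos 8: 1110 XOR 1101 = 0011
Remainder (last 3 bits) = 011. This is the CRC / FCS.

011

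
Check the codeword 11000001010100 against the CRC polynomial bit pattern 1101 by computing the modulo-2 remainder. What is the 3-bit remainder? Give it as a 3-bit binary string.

000

Modulo-2 division of 11000001010100 by 1101:
  pos 0: 1100 XOR 1101 = 0001
  pos 3: 1000 XOR 1101 = 0101
  pos 4: 1011 XOR 1101 = 0110
  pos 5: 1100 XOR 1101 = 0001
  pos 8: 1101 XOR 1101 = 0000
Remainder = 000 (zero — the frame passes the CRC check).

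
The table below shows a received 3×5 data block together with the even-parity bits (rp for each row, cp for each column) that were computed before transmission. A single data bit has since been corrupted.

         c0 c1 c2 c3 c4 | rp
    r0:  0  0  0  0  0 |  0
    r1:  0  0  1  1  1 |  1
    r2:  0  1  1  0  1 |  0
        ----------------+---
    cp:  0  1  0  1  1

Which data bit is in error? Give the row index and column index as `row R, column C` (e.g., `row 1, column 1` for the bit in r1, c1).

Recompute each row's even parity and compare to rp:
  r0: data parity 0, sent rp 0 → ok
  r1: data parity 1, sent rp 1 → ok
  r2: data parity 1, sent rp 0 → mismatch
Recompute each column's even parity and compare to cp:
  c0: data parity 0, sent cp 0 → ok
  c1: data parity 1, sent cp 1 → ok
  c2: data parity 0, sent cp 0 → ok
  c3: data parity 1, sent cp 1 → ok
  c4: data parity 0, sent cp 1 → mismatch
Exactly one row (r2) and one column (c4) fail → the flipped bit is at their intersection.

row 2, column 4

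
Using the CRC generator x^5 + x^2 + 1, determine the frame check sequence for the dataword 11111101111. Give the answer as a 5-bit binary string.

Append 5 zeros: 1111110111100000. Divide by 100101 (XOR where the leading bit is 1):
  pos 0: 111111 XOR 100101 = 011010
  pos 1: 110100 XOR 100101 = 010001
  pos 2: 100011 XOR 100101 = 000110
  pos 5: 110111 XOR 100101 = 010010
  pos 6: 100100 XOR 100101 = 000001
Remainder (last 5 bits) = 10000. This is the CRC / FCS.

10000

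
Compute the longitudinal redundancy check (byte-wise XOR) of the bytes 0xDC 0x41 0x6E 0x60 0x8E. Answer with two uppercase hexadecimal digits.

1D

XOR the bytes together:
  start with 0xDC
  0xDC ⊕ 0x41 = 0x9D
  0x9D ⊕ 0x6E = 0xF3
  0xF3 ⊕ 0x60 = 0x93
  0x93 ⊕ 0x8E = 0x1D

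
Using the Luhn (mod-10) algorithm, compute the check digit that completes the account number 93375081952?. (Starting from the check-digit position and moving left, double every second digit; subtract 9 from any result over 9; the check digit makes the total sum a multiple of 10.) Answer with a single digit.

Partial digits right→left: 2 5 9 1 8 0 5 7 3 3 9
Double every second digit counting from the check-digit position (so the 1st, 3rd, 5th, ... of the partial from the right).
  doubled (with −9 where >9): 4 9 7 1 6 9 → sum 36
  kept as-is: 5 1 0 7 3 → sum 16
Total = 36 + 16 = 52.
Check digit = (10 − (52 mod 10)) mod 10 = 8.

8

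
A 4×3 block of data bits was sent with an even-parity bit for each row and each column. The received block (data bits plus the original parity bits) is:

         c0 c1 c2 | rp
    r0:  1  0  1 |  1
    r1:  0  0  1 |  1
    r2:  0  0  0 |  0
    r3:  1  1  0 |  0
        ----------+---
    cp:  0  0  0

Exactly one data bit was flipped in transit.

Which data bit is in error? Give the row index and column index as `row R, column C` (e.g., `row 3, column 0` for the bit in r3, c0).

Recompute each row's even parity and compare to rp:
  r0: data parity 0, sent rp 1 → mismatch
  r1: data parity 1, sent rp 1 → ok
  r2: data parity 0, sent rp 0 → ok
  r3: data parity 0, sent rp 0 → ok
Recompute each column's even parity and compare to cp:
  c0: data parity 0, sent cp 0 → ok
  c1: data parity 1, sent cp 0 → mismatch
  c2: data parity 0, sent cp 0 → ok
Exactly one row (r0) and one column (c1) fail → the flipped bit is at their intersection.

row 0, column 1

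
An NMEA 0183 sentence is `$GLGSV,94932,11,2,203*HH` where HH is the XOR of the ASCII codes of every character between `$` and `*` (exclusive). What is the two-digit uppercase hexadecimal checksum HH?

7F

XOR the ASCII codes of the payload characters:
  'G' = 0x47 → acc = 0x47
  'L' = 0x4C → acc = 0x0B
  'G' = 0x47 → acc = 0x4C
  'S' = 0x53 → acc = 0x1F
  'V' = 0x56 → acc = 0x49
  ',' = 0x2C → acc = 0x65
  '9' = 0x39 → acc = 0x5C
  '4' = 0x34 → acc = 0x68
  '9' = 0x39 → acc = 0x51
  '3' = 0x33 → acc = 0x62
  '2' = 0x32 → acc = 0x50
  ',' = 0x2C → acc = 0x7C
  '1' = 0x31 → acc = 0x4D
  '1' = 0x31 → acc = 0x7C
  ',' = 0x2C → acc = 0x50
  '2' = 0x32 → acc = 0x62
  ',' = 0x2C → acc = 0x4E
  '2' = 0x32 → acc = 0x7C
  '0' = 0x30 → acc = 0x4C
  '3' = 0x33 → acc = 0x7F
Checksum = 0x7F.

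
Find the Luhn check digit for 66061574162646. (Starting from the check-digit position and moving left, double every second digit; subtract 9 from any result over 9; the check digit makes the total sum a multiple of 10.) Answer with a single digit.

5

Partial digits right→left: 6 4 6 2 6 1 4 7 5 1 6 0 6 6
Double every second digit counting from the check-digit position (so the 1st, 3rd, 5th, ... of the partial from the right).
  doubled (with −9 where >9): 3 3 3 8 1 3 3 → sum 24
  kept as-is: 4 2 1 7 1 0 6 → sum 21
Total = 24 + 21 = 45.
Check digit = (10 − (45 mod 10)) mod 10 = 5.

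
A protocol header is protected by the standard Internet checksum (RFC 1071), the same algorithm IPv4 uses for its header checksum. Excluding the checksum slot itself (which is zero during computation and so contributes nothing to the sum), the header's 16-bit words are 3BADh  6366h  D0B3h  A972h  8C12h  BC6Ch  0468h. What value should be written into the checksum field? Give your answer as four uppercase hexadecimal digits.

99DE

One's-complement addition (fold any carry out of bit 15 back into bit 0):
  0x3BAD + 0x6366 = 0x09F13
  0x9F13 + 0xD0B3 = 0x16FC6 → wrap carry → 0x6FC7
  0x6FC7 + 0xA972 = 0x11939 → wrap carry → 0x193A
  0x193A + 0x8C12 = 0x0A54C
  0xA54C + 0xBC6C = 0x161B8 → wrap carry → 0x61B9
  0x61B9 + 0x0468 = 0x06621
One's-complement sum = 0x6621.
Checksum = ~0x6621 & 0xFFFF = 0x99DE.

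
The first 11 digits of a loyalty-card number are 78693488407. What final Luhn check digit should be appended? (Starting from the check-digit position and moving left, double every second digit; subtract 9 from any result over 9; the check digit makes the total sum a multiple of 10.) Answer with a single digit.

7

Partial digits right→left: 7 0 4 8 8 4 3 9 6 8 7
Double every second digit counting from the check-digit position (so the 1st, 3rd, 5th, ... of the partial from the right).
  doubled (with −9 where >9): 5 8 7 6 3 5 → sum 34
  kept as-is: 0 8 4 9 8 → sum 29
Total = 34 + 29 = 63.
Check digit = (10 − (63 mod 10)) mod 10 = 7.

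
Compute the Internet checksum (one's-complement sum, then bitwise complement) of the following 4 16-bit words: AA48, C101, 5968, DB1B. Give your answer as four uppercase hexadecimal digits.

6031

One's-complement addition (fold any carry out of bit 15 back into bit 0):
  0xAA48 + 0xC101 = 0x16B49 → wrap carry → 0x6B4A
  0x6B4A + 0x5968 = 0x0C4B2
  0xC4B2 + 0xDB1B = 0x19FCD → wrap carry → 0x9FCE
One's-complement sum = 0x9FCE.
Checksum = ~0x9FCE & 0xFFFF = 0x6031.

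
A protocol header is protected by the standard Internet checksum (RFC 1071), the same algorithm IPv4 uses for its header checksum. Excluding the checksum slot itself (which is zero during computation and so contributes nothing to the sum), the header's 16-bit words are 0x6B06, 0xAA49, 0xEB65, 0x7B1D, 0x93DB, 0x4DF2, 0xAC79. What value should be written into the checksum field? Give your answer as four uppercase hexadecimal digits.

One's-complement addition (fold any carry out of bit 15 back into bit 0):
  0x6B06 + 0xAA49 = 0x1154F → wrap carry → 0x1550
  0x1550 + 0xEB65 = 0x100B5 → wrap carry → 0x00B6
  0x00B6 + 0x7B1D = 0x07BD3
  0x7BD3 + 0x93DB = 0x10FAE → wrap carry → 0x0FAF
  0x0FAF + 0x4DF2 = 0x05DA1
  0x5DA1 + 0xAC79 = 0x10A1A → wrap carry → 0x0A1B
One's-complement sum = 0x0A1B.
Checksum = ~0x0A1B & 0xFFFF = 0xF5E4.

F5E4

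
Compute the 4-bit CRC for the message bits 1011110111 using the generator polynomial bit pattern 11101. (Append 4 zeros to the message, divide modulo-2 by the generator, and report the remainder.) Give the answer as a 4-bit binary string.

Append 4 zeros: 10111101110000. Divide by 11101 (XOR where the leading bit is 1):
  pos 0: 10111 XOR 11101 = 01010
  pos 1: 10101 XOR 11101 = 01000
  pos 2: 10000 XOR 11101 = 01101
  pos 3: 11011 XOR 11101 = 00110
  pos 5: 11011 XOR 11101 = 00110
  pos 7: 11000 XOR 11101 = 00101
  pos 9: 10100 XOR 11101 = 01001
Remainder (last 4 bits) = 1001. This is the CRC / FCS.

1001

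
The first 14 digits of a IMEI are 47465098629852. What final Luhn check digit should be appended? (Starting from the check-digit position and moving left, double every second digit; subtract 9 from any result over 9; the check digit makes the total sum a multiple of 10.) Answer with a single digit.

Partial digits right→left: 2 5 8 9 2 6 8 9 0 5 6 4 7 4
Double every second digit counting from the check-digit position (so the 1st, 3rd, 5th, ... of the partial from the right).
  doubled (with −9 where >9): 4 7 4 7 0 3 5 → sum 30
  kept as-is: 5 9 6 9 5 4 4 → sum 42
Total = 30 + 42 = 72.
Check digit = (10 − (72 mod 10)) mod 10 = 8.

8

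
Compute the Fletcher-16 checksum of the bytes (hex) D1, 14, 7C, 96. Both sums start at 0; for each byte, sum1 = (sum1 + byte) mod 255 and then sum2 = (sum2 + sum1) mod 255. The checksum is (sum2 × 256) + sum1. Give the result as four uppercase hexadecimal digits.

Running sums (mod 255):
  after byte 0 (D1): sum1=209, sum2=209
  after byte 1 (14): sum1=229, sum2=183
  after byte 2 (7C): sum1=98, sum2=26
  after byte 3 (96): sum1=248, sum2=19
Checksum = sum2·256 + sum1 = 19·256 + 248 = 5112 = 0x13F8.

13F8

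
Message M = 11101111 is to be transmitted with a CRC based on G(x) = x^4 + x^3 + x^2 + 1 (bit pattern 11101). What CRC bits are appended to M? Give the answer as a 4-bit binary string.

Append 4 zeros: 111011110000. Divide by 11101 (XOR where the leading bit is 1):
  pos 0: 11101 XOR 11101 = 00000
  pos 5: 11100 XOR 11101 = 00001
Remainder (last 4 bits) = 0100. This is the CRC / FCS.

0100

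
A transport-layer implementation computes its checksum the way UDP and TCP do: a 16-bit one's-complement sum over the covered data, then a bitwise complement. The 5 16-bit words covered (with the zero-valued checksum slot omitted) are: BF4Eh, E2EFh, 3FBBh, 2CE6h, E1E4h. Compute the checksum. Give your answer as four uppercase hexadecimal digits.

One's-complement addition (fold any carry out of bit 15 back into bit 0):
  0xBF4E + 0xE2EF = 0x1A23D → wrap carry → 0xA23E
  0xA23E + 0x3FBB = 0x0E1F9
  0xE1F9 + 0x2CE6 = 0x10EDF → wrap carry → 0x0EE0
  0x0EE0 + 0xE1E4 = 0x0F0C4
One's-complement sum = 0xF0C4.
Checksum = ~0xF0C4 & 0xFFFF = 0x0F3B.

0F3B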